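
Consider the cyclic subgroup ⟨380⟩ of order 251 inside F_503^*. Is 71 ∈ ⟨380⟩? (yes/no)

71 ∈ ⟨380⟩ iff 71^251 ≡ 1 (mod 503), since |⟨380⟩| = 251.
71^251 mod 503 = 502.
Since 502 ≠ 1, 71 does not lie in the subgroup.

no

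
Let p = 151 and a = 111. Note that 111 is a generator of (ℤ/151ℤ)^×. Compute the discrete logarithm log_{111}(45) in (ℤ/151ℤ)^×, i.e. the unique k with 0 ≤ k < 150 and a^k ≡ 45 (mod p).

Baby-step giant-step with m = ceil(sqrt(150)) = 13.
Baby table (111^j mod 151 for j=0..12):
  0:1  1:111  2:90  3:24  4:97  5:46  6:123  7:63
  8:47  9:83  10:2  11:71  12:29
Giant step factor: 111^(-13) ≡ 129 (mod 151).
Scan 45·129^i mod 151 for i = 0, 1, …:
  i=0: 45   i=1: 67   i=2: 36   i=3: 114
  i=4: 59   i=5: 61   i=6: 17   i=7: 79
  i=8: 74   i=9: 33   i=10: 29
Match at i=10, j=12: k = 10·13 + 12 = 142.

142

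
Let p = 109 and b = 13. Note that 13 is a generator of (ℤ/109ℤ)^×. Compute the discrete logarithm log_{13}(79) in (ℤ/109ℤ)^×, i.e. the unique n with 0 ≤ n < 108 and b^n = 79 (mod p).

89

Baby-step giant-step with m = ceil(sqrt(108)) = 11.
Baby table (13^j mod 109 for j=0..10):
  0:1  1:13  2:60  3:17  4:3  5:39  6:71  7:51
  8:9  9:8  10:104
Giant step factor: 13^(-11) ≡ 57 (mod 109).
Scan 79·57^i mod 109 for i = 0, 1, …:
  i=0: 79   i=1: 34   i=2: 85   i=3: 49
  i=4: 68   i=5: 61   i=6: 98   i=7: 27
  i=8: 13
Match at i=8, j=1: n = 8·11 + 1 = 89.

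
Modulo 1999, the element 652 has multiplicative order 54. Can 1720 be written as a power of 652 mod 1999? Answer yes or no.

yes

1720 ∈ ⟨652⟩ iff 1720^54 ≡ 1 (mod 1999), since |⟨652⟩| = 54.
1720^54 mod 1999 = 1.
Since 1 = 1, 1720 lies in the subgroup.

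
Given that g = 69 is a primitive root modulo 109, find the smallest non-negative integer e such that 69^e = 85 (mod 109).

Baby-step giant-step with m = ceil(sqrt(108)) = 11.
Baby table (69^j mod 109 for j=0..10):
  0:1  1:69  2:74  3:92  4:26  5:50  6:71  7:103
  8:22  9:101  10:102
Giant step factor: 69^(-11) ≡ 51 (mod 109).
Scan 85·51^i mod 109 for i = 0, 1, …:
  i=0: 85   i=1: 84   i=2: 33   i=3: 48
  i=4: 50
Match at i=4, j=5: e = 4·11 + 5 = 49.

49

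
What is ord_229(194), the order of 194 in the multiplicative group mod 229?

The order of 194 must divide p − 1 = 228 = 2^2 · 3 · 19.
Divisors: 1, 2, 3, 4, 6, 12, 19, 38, 57, 76, 114, 228.
Check each in increasing order: 194^1 ≡ 194;  194^2 ≡ 80;  194^3 ≡ 177;  194^4 ≡ 217;  194^6 ≡ 185;  194^12 ≡ 104;  194^19 ≡ 89;  194^38 ≡ 135;  194^57 ≡ 107;  194^76 ≡ 134;  194^114 ≡ 228;  194^228 ≡ 1.
Smallest exponent giving 1 is 228.

228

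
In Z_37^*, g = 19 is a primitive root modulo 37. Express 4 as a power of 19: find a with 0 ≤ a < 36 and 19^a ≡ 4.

Successive powers of 19 modulo 37:
  19^0=1  19^1=19  19^2=28  19^3=14  19^4=7  19^5=22
  19^6=11  19^7=24  19^8=12  19^9=6  19^10=3  19^11=20
  19^12=10  19^13=5  19^14=21  19^15=29  19^16=33  19^17=35
  19^18=36  19^19=18  19^20=9  19^21=23  19^22=30  19^23=15
  19^24=26  19^25=13  19^26=25  19^27=31  19^28=34  19^29=17
  19^30=27  19^31=32  19^32=16  19^33=8  19^34=4
So 19^34 ≡ 4 (mod 37), giving a = 34.

34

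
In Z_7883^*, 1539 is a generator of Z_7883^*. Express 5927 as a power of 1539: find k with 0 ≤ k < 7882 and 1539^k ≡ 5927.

Baby-step giant-step with m = ceil(sqrt(7882)) = 89.
Baby table (1539^j mod 7883 for j=0..88):
  0:1  1:1539  2:3621  3:7321  4:2212  5:6695  6:524  7:2370
  8:5484  9:5066  10:287  11:245  12:6554  13:4249  14:4204  15:5896
  16:611  17:2252  18:5191  19:3470  20:3539  21:7251  22:4844  23:5481
  24:449  25:5190  26:1931  27:7801  28:7813  29:2632  30:6669  31:7808
  32:2820  33:4330  34:2735  35:7526  36:2387  37:115  38:3559  39:6499
  40:6317  41:2124  42:5274  43:5079  44:4528  45:20  46:7131  47:1473
  48:4526  49:4825  50:7772  51:2597  52:102  53:7201  54:6724  55:5740
  56:4900  57:4952  58:6150  59:5250  60:7558  61:4337  62:5625  63:1341
  64:6336  65:7716  66:3126  67:2284  68:7141  69:1097  70:1321  71:7088
  72:6243  73:6483  74:5342  75:7252  76:6383  77:1219  78:7770  79:7402
  80:743  81:442  82:2300  83:233  84:3852  85:212  86:3065  87:3001
  88:6984
Giant step factor: 1539^(-89) ≡ 3295 (mod 7883).
Scan 5927·3295^i mod 7883 for i = 0, 1, …:
  i=0: 5927   i=1: 3274   i=2: 3886   i=3: 2378
  i=4: 7691   i=5: 5883   i=6: 188   i=7: 4586
  i=8: 7042   i=9: 3721     …   i=41: 2098
  i=42: 7402
Match at i=42, j=79: k = 42·89 + 79 = 3817.

3817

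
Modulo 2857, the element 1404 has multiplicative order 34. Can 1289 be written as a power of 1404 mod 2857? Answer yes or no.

1289 ∈ ⟨1404⟩ iff 1289^34 ≡ 1 (mod 2857), since |⟨1404⟩| = 34.
1289^34 mod 2857 = 1.
Since 1 = 1, 1289 lies in the subgroup.

yes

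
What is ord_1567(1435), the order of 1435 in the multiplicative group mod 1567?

1566

The order of 1435 must divide p − 1 = 1566 = 2 · 3^3 · 29.
Divisors: 1, 2, 3, 6, 9, 18, 27, 29, 54, 58, 87, 174, 261, 522, 783, 1566.
Check each in increasing order: 1435^1 ≡ 1435;  1435^2 ≡ 187;  1435^3 ≡ 388;  1435^6 ≡ 112;  1435^9 ≡ 1147;  1435^18 ≡ 896;  1435^27 ≡ 1327;  1435^29 ≡ 563;  1435^54 ≡ 1188;  1435^58 ≡ 435;  1435^87 ≡ 453;  1435^174 ≡ 1499;  1435^261 ≡ 536;  1435^522 ≡ 535;  1435^783 ≡ 1566;  1435^1566 ≡ 1.
Smallest exponent giving 1 is 1566.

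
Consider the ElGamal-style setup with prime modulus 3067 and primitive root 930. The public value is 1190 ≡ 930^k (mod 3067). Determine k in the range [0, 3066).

1324

Baby-step giant-step with m = ceil(sqrt(3066)) = 56.
Baby table (930^j mod 3067 for j=0..55):
  0:1  1:930  2:6  3:2513  4:36  5:2810  6:216  7:1525
  8:1296  9:3016  10:1642  11:2761  12:651  13:1231  14:839  15:1252
  16:1967  17:1378  18:2601  19:2134  20:271  21:536  22:1626  23:149
  24:555  25:894  26:263  27:2297  28:1578  29:1514  30:267  31:2950
  32:1602  33:2365  34:411  35:1922  36:2466  37:2331  38:2528  39:1718
  40:2900  41:1107  42:2065  43:508  44:122  45:3048  46:732  47:2953
  48:1325  49:2383  50:1816  51:2030  52:1695  53:2979  54:969  55:2539
Giant step factor: 930^(-56) ≡ 2329 (mod 3067).
Scan 1190·2329^i mod 3067 for i = 0, 1, …:
  i=0: 1190   i=1: 2009   i=2: 1786   i=3: 742
  i=4: 1397   i=5: 2593   i=6: 174   i=7: 402
  i=8: 823   i=9: 2959     …   i=22: 2166
  i=23: 2466
Match at i=23, j=36: k = 23·56 + 36 = 1324.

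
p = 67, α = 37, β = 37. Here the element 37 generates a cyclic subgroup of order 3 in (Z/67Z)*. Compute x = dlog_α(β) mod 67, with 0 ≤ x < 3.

Successive powers of 37 modulo 67:
  37^0=1  37^1=37
So 37^1 ≡ 37 (mod 67), giving x = 1.

1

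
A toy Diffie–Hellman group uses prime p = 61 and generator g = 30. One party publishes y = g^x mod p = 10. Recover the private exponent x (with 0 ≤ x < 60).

Successive powers of 30 modulo 61:
  30^0=1  30^1=30  30^2=46  30^3=38  30^4=42  30^5=40
  30^6=41  30^7=10
So 30^7 ≡ 10 (mod 61), giving x = 7.

7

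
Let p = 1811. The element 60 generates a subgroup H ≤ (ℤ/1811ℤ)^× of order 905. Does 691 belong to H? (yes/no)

yes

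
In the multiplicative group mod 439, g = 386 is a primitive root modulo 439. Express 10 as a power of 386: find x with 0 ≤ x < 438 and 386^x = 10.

Baby-step giant-step with m = ceil(sqrt(438)) = 21.
Baby table (386^j mod 439 for j=0..20):
  0:1  1:386  2:175  3:383  4:334  5:297  6:63  7:173
  8:50  9:423  10:409  11:273  12:18  13:363  14:77  15:309
  16:305  17:78  18:256  19:41  20:22
Giant step factor: 386^(-21) ≡ 157 (mod 439).
Scan 10·157^i mod 439 for i = 0, 1, …:
  i=0: 10   i=1: 253   i=2: 211   i=3: 202
  i=4: 106   i=5: 399   i=6: 305
Match at i=6, j=16: x = 6·21 + 16 = 142.

142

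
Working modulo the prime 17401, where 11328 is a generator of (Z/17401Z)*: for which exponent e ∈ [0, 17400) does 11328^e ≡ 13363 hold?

112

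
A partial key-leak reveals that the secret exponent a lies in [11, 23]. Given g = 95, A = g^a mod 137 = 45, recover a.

Compute 95^11 mod 137 = 86, then multiply by 95 repeatedly:
  95^11=86  95^12=87  95^13=45
Found 45 at exponent 13.

13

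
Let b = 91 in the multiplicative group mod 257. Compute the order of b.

The order of 91 must divide p − 1 = 256 = 2^8.
Divisors: 1, 2, 4, 8, 16, 32, 64, 128, 256.
Check each in increasing order: 91^1 ≡ 91;  91^2 ≡ 57;  91^4 ≡ 165;  91^8 ≡ 240;  91^16 ≡ 32;  91^32 ≡ 253;  91^64 ≡ 16;  91^128 ≡ 256;  91^256 ≡ 1.
Smallest exponent giving 1 is 256.

256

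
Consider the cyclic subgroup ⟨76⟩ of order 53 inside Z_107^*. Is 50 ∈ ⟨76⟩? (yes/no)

50 ∈ ⟨76⟩ iff 50^53 ≡ 1 (mod 107), since |⟨76⟩| = 53.
50^53 mod 107 = 106.
Since 106 ≠ 1, 50 does not lie in the subgroup.

no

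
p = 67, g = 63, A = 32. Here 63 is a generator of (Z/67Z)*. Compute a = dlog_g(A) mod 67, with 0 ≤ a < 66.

Successive powers of 63 modulo 67:
  63^0=1  63^1=63  63^2=16  63^3=3  63^4=55  63^5=48
  63^6=9  63^7=31  63^8=10  63^9=27  63^10=26  63^11=30
  63^12=14  63^13=11  63^14=23  63^15=42  63^16=33  63^17=2
  63^18=59  63^19=32
So 63^19 ≡ 32 (mod 67), giving a = 19.

19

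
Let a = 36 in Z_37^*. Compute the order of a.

The order of 36 must divide p − 1 = 36 = 2^2 · 3^2.
Divisors: 1, 2, 3, 4, 6, 9, 12, 18, 36.
Check each in increasing order: 36^1 ≡ 36;  36^2 ≡ 1.
Smallest exponent giving 1 is 2.

2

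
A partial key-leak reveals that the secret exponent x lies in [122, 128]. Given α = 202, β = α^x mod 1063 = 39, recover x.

Compute 202^122 mod 1063 = 418, then multiply by 202 repeatedly:
  202^122=418  202^123=459  202^124=237  202^125=39
Found 39 at exponent 125.

125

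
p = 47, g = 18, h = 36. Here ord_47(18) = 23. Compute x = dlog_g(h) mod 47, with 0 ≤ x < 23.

Successive powers of 18 modulo 47:
  18^0=1  18^1=18  18^2=42  18^3=4  18^4=25  18^5=27
  18^6=16  18^7=6  18^8=14  18^9=17  18^10=24  18^11=9
  18^12=21  18^13=2  18^14=36
So 18^14 ≡ 36 (mod 47), giving x = 14.

14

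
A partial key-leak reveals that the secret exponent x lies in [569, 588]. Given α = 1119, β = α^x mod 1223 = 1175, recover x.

573

Compute 1119^569 mod 1223 = 246, then multiply by 1119 repeatedly:
  1119^569=246  1119^570=99  1119^571=711  1119^572=659  1119^573=1175
Found 1175 at exponent 573.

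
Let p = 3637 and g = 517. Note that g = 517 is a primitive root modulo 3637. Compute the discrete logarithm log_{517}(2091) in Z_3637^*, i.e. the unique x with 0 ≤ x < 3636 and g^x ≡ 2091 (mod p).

Baby-step giant-step with m = ceil(sqrt(3636)) = 61.
Baby table (517^j mod 3637 for j=0..60):
  0:1  1:517  2:1788  3:598  4:21  5:3583  6:1178  7:1647
  8:441  9:2503  10:2916  11:1854  12:1987  13:1645  14:3044  15:2564
  16:1720  17:1812  18:2095  19:2926  20:3387  21:1682  22:351  23:3254
  24:2024  25:2589  26:97  27:2868  28:2497  29:3451  30:2037  31:2036
  32:1519  33:3368  34:2770  35:2749  36:2803  37:1625  38:3615  39:3174
  40:671  41:1392  42:3175  43:1188  44:3180  45:136  46:1209  47:3126
  48:1314  49:2856  50:3567  51:180  52:2135  53:1784  54:2167  55:143
  56:1191  57:1094  58:1863  59:3003  60:3189
Giant step factor: 517^(-61) ≡ 1929 (mod 3637).
Scan 2091·1929^i mod 3637 for i = 0, 1, …:
  i=0: 2091   i=1: 106   i=2: 802   i=3: 1333
  i=4: 3635   i=5: 3416   i=6: 2857   i=7: 1098
  i=8: 1308   i=9: 2691     …   i=23: 2894
  i=24: 3368
Match at i=24, j=33: x = 24·61 + 33 = 1497.

1497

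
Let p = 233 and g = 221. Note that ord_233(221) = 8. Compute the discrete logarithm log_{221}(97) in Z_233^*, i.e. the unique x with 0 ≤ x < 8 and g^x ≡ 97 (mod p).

Successive powers of 221 modulo 233:
  221^0=1  221^1=221  221^2=144  221^3=136  221^4=232  221^5=12
  221^6=89  221^7=97
So 221^7 ≡ 97 (mod 233), giving x = 7.

7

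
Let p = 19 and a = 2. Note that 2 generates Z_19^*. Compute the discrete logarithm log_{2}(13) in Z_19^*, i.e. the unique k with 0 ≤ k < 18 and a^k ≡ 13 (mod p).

5

Successive powers of 2 modulo 19:
  2^0=1  2^1=2  2^2=4  2^3=8  2^4=16  2^5=13
So 2^5 ≡ 13 (mod 19), giving k = 5.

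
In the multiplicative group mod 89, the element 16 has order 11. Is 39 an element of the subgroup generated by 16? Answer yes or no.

39 ∈ ⟨16⟩ iff 39^11 ≡ 1 (mod 89), since |⟨16⟩| = 11.
39^11 mod 89 = 1.
Since 1 = 1, 39 lies in the subgroup.

yes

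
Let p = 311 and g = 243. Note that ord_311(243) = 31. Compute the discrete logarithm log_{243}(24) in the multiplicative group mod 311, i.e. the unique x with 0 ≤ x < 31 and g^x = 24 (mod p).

Successive powers of 243 modulo 311:
  243^0=1  243^1=243  243^2=270  243^3=300  243^4=126  243^5=140
  243^6=121  243^7=169  243^8=15  243^9=224  243^10=7  243^11=146
  243^12=24
So 243^12 ≡ 24 (mod 311), giving x = 12.

12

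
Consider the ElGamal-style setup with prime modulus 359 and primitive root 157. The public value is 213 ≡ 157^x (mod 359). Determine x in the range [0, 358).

305

Baby-step giant-step with m = ceil(sqrt(358)) = 19.
Baby table (157^j mod 359 for j=0..18):
  0:1  1:157  2:237  3:232  4:165  5:57  6:333  7:226
  8:300  9:71  10:18  11:313  12:317  13:227  14:98  15:308
  16:250  17:119  18:15
Giant step factor: 157^(-19) ≡ 334 (mod 359).
Scan 213·334^i mod 359 for i = 0, 1, …:
  i=0: 213   i=1: 60   i=2: 295   i=3: 164
  i=4: 208   i=5: 185   i=6: 42   i=7: 27
  i=8: 43   i=9: 2     …   i=15: 324
  i=16: 157
Match at i=16, j=1: x = 16·19 + 1 = 305.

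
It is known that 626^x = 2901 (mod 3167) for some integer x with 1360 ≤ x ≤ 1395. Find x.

1373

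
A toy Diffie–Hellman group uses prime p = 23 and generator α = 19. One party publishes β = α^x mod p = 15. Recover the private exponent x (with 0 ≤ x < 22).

Successive powers of 19 modulo 23:
  19^0=1  19^1=19  19^2=16  19^3=5  19^4=3  19^5=11
  19^6=2  19^7=15
So 19^7 ≡ 15 (mod 23), giving x = 7.

7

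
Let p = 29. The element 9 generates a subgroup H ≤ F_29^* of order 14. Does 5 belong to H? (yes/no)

yes

5 ∈ ⟨9⟩ iff 5^14 ≡ 1 (mod 29), since |⟨9⟩| = 14.
5^14 mod 29 = 1.
Since 1 = 1, 5 lies in the subgroup.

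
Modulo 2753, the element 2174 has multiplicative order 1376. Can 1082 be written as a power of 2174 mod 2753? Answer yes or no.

yes

1082 ∈ ⟨2174⟩ iff 1082^1376 ≡ 1 (mod 2753), since |⟨2174⟩| = 1376.
1082^1376 mod 2753 = 1.
Since 1 = 1, 1082 lies in the subgroup.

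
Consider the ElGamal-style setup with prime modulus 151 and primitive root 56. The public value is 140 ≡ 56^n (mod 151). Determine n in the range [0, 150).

Baby-step giant-step with m = ceil(sqrt(150)) = 13.
Baby table (56^j mod 151 for j=0..12):
  0:1  1:56  2:116  3:3  4:17  5:46  6:9  7:51
  8:138  9:27  10:2  11:112  12:81
Giant step factor: 56^(-13) ≡ 126 (mod 151).
Scan 140·126^i mod 151 for i = 0, 1, …:
  i=0: 140   i=1: 124   i=2: 71   i=3: 37
  i=4: 132   i=5: 22   i=6: 54   i=7: 9
Match at i=7, j=6: n = 7·13 + 6 = 97.

97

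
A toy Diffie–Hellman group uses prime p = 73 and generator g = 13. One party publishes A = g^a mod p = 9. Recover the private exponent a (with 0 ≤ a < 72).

Baby-step giant-step with m = ceil(sqrt(72)) = 9.
Baby table (13^j mod 73 for j=0..8):
  0:1  1:13  2:23  3:7  4:18  5:15  6:49  7:53
  8:32
Giant step factor: 13^(-9) ≡ 63 (mod 73).
Scan 9·63^i mod 73 for i = 0, 1, …:
  i=0: 9   i=1: 56   i=2: 24   i=3: 52
  i=4: 64   i=5: 17   i=6: 49
Match at i=6, j=6: a = 6·9 + 6 = 60.

60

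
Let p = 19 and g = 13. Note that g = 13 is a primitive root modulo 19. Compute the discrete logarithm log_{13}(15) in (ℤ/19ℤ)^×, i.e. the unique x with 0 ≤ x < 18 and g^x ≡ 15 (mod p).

13

Successive powers of 13 modulo 19:
  13^0=1  13^1=13  13^2=17  13^3=12  13^4=4  13^5=14
  13^6=11  13^7=10  13^8=16  13^9=18  13^10=6  13^11=2
  13^12=7  13^13=15
So 13^13 ≡ 15 (mod 19), giving x = 13.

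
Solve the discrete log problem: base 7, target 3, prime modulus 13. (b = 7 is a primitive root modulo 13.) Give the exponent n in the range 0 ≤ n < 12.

8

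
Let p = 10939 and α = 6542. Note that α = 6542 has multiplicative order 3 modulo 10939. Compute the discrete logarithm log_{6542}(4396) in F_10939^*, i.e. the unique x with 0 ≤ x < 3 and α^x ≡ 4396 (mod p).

Successive powers of 6542 modulo 10939:
  6542^0=1  6542^1=6542  6542^2=4396
So 6542^2 ≡ 4396 (mod 10939), giving x = 2.

2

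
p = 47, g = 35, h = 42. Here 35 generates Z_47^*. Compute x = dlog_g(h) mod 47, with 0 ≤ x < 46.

Successive powers of 35 modulo 47:
  35^0=1  35^1=35  35^2=3  35^3=11  35^4=9  35^5=33
  35^6=27  35^7=5  35^8=34  35^9=15  35^10=8  35^11=45
  35^12=24  35^13=41  35^14=25  35^15=29  35^16=28  35^17=40
  35^18=37  35^19=26  35^20=17  35^21=31  35^22=4  35^23=46
  35^24=12  35^25=44  35^26=36  35^27=38  35^28=14  35^29=20
  35^30=42
So 35^30 ≡ 42 (mod 47), giving x = 30.

30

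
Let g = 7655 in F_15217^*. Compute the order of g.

5072

The order of 7655 must divide p − 1 = 15216 = 2^4 · 3 · 317.
Divisors: 1, 2, 3, 4, 6, 8, 12, 16, 24, 48, 317, 634, 951, 1268, 1902, 2536, 3804, 5072, 7608, 15216.
Check each in increasing order: 7655^1 ≡ 7655;  7655^2 ≡ 13575;  7655^3 ≡ 14949;  7655^4 ≡ 2755;  7655^6 ≡ 10956;  7655^8 ≡ 11959;  7655^12 ≡ 2240;  7655^16 ≡ 8315;  7655^24 ≡ 11207;  7655^48 ≡ 10948;  7655^317 ≡ 15155;  7655^634 ≡ 3844;  7655^951 ≡ 5144;  7655^1268 ≡ 629;  7655^1902 ≡ 13590;  7655^2536 ≡ 15216;  7655^3804 ≡ 14588;  7655^5072 ≡ 1.
Smallest exponent giving 1 is 5072.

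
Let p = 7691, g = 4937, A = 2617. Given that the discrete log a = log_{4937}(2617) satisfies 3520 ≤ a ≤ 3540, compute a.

Compute 4937^3520 mod 7691 = 6906, then multiply by 4937 repeatedly:
  4937^3520=6906  4937^3521=719  4937^3522=4152  4937^3523=1909  4937^3524=3258
  4937^3525=2865  4937^3526=756  4937^3527=2237  4937^3528=7484  4937^3529=944
  4937^3530=7473  4937^3531=474  4937^3532=2074  4937^3533=2617
Found 2617 at exponent 3533.

3533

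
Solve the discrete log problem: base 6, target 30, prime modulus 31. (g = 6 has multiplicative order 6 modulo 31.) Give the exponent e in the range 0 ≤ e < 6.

3

Successive powers of 6 modulo 31:
  6^0=1  6^1=6  6^2=5  6^3=30
So 6^3 ≡ 30 (mod 31), giving e = 3.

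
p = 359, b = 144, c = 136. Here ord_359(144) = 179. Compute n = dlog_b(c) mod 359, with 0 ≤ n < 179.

105

Baby-step giant-step with m = ceil(sqrt(179)) = 14.
Baby table (144^j mod 359 for j=0..13):
  0:1  1:144  2:273  3:181  4:216  5:230  6:92  7:324
  8:345  9:138  10:127  11:338  12:207  13:11
Giant step factor: 144^(-14) ≡ 245 (mod 359).
Scan 136·245^i mod 359 for i = 0, 1, …:
  i=0: 136   i=1: 292   i=2: 99   i=3: 202
  i=4: 307   i=5: 184   i=6: 205   i=7: 324
Match at i=7, j=7: n = 7·14 + 7 = 105.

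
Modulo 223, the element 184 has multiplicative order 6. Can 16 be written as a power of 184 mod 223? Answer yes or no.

⟨184⟩ has order 6; its elements mod 223 are {1, 39, 40, 183, 184, 222}.
16 is not in this set.

no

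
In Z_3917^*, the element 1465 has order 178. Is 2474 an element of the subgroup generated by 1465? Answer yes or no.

2474 ∈ ⟨1465⟩ iff 2474^178 ≡ 1 (mod 3917), since |⟨1465⟩| = 178.
2474^178 mod 3917 = 1.
Since 1 = 1, 2474 lies in the subgroup.

yes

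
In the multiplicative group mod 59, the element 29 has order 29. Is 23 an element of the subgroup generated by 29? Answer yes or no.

23 ∈ ⟨29⟩ iff 23^29 ≡ 1 (mod 59), since |⟨29⟩| = 29.
23^29 mod 59 = 58.
Since 58 ≠ 1, 23 does not lie in the subgroup.

no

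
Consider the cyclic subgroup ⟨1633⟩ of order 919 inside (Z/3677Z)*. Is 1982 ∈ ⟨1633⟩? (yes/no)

yes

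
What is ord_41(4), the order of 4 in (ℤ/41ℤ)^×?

10

The order of 4 must divide p − 1 = 40 = 2^3 · 5.
Divisors: 1, 2, 4, 5, 8, 10, 20, 40.
Check each in increasing order: 4^1 ≡ 4;  4^2 ≡ 16;  4^4 ≡ 10;  4^5 ≡ 40;  4^8 ≡ 18;  4^10 ≡ 1.
Smallest exponent giving 1 is 10.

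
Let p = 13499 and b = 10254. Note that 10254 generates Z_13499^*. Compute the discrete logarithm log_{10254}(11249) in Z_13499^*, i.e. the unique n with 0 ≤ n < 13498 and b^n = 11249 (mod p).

12668

Baby-step giant-step with m = ceil(sqrt(13498)) = 117.
Baby table (10254^j mod 13499 for j=0..116):
  0:1  1:10254  2:805  3:6581  4:73  5:6097  6:4769  7:7948
  8:5329  9:13113  10:10662  11:13246  12:11045  13:12319  14:8883  15:8529
  16:9844  17:8353  18:507  19:1663  20:3165  21:2314  22:10013  23:13407
  24:1562  25:6934  26:2003  27:6783  28:6034  29:6719  30:11229  31:9195
  32:8514  33:4523  34:9777  35:9784  36:568  37:6203  38:11773  39:12284
  40:967  41:7352  42:8992  43:5798  44:3096  45:10235  46:8464  47:4785
  48:10024  49:4710  50:10417  51:11830  52:2806  53:6355  54:4497  55:13153
  56:2353  57:4949  58:4305  59:1740  60:9781  61:10303  62:3788  63:5529
  64:12065  65:9674  66:6544  67:12146  68:3310  69:4254  70:5247  71:9223
  72:12147  73:65  74:5059  75:11828  76:9296  77:4745  78:4834  79:13007
  80:3658  81:8910  82:1908  83:4581  84:10553  85:2478  86:4294  87:10437
  88:926  89:5407  90:2985  91:5957  92:103  93:3240  94:1921  95:2893
  96:7519  97:7037  98:5243  99:8704  100:8927  101:739  102:4767  103:939
  104:3719  105:13450  106:10516  107:1052  108:1507  109:9922  110:11724  111:9301
  112:2019  113:8859  114:5415  115:4023  116:12397
Giant step factor: 10254^(-117) ≡ 8609 (mod 13499).
Scan 11249·8609^i mod 13499 for i = 0, 1, …:
  i=0: 11249   i=1: 815   i=2: 10354   i=3: 3689
  i=4: 8953   i=5: 10586   i=6: 3125   i=7: 13117
  i=8: 5118   i=9: 126     …   i=107: 10284
  i=108: 8514
Match at i=108, j=32: n = 108·117 + 32 = 12668.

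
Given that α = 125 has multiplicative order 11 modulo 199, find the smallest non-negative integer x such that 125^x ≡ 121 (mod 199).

Successive powers of 125 modulo 199:
  125^0=1  125^1=125  125^2=103  125^3=139  125^4=62  125^5=188
  125^6=18  125^7=61  125^8=63  125^9=114  125^10=121
So 125^10 ≡ 121 (mod 199), giving x = 10.

10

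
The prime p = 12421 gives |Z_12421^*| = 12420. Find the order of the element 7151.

The order of 7151 must divide p − 1 = 12420 = 2^2 · 3^3 · 5 · 23.
Divisors: 1, 2, 3, 4, 5, 6, 9, 10, 12, 15, 18, 20, 23, 27, 30, 36, 45, 46, 54, 60, 69, 90, 92, 108, 115, 135, 138, 180, 207, 230, 270, 276, 345, 414, 460, 540, 621, 690, 828, 1035, 1242, 1380, 2070, 2484, 3105, 4140, 6210, 12420.
Check each in increasing order: 7151^1 ≡ 7151;  7151^2 ≡ 11965;  7151^3 ≡ 5867;  7151^4 ≡ 9200;  7151^5 ≡ 7584;  7151^6 ≡ 3098;  7151^9 ≡ 4043;  7151^10 ≡ 7826;  7151^12 ≡ 8592;  7151^15 ≡ 4846;  7151^18 ≡ 12234;  7151^20 ≡ 10746;  7151^23 ≡ 10207;  7151^27 ≡ 1640;  7151^30 ≡ 8026;  7151^36 ≡ 10127;  7151^45 ≡ 3845;  7151^46 ≡ 7922;  7151^54 ≡ 6664;  7151^60 ≡ 1370;  7151^69 ≡ 11565;  7151^90 ≡ 3035;  7151^92 ≡ 7192;  7151^108 ≡ 3821;  7151^115 ≡ 634;  7151^135 ≡ 6256;  7151^138 ≡ 12318;  7151^180 ≡ 7264;  7151^207 ≡ 1221;  7151^230 ≡ 4484;  7151^270 ≡ 11386;  7151^276 ≡ 10609;  7151^345 ≡ 10868;  7151^414 ≡ 321;  7151^460 ≡ 9078;  7151^540 ≡ 3019;  7151^621 ≡ 6890;  7151^690 ≡ 2135;  7151^828 ≡ 3673;  7151^1035 ≡ 752;  7151^1242 ≡ 11459;  7151^1380 ≡ 12139;  7151^2070 ≡ 6559;  7151^2484 ≡ 6290;  7151^3105 ≡ 1231;  7151^4140 ≡ 6558;  7151^6210 ≡ 12420;  7151^12420 ≡ 1.
Smallest exponent giving 1 is 12420.

12420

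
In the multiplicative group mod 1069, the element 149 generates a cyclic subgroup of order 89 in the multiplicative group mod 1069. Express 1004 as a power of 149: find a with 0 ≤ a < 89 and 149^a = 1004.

23

Baby-step giant-step with m = ceil(sqrt(89)) = 10.
Baby table (149^j mod 1069 for j=0..9):
  0:1  1:149  2:821  3:463  4:571  5:628  6:569  7:330
  8:1065  9:473
Giant step factor: 149^(-10) ≡ 236 (mod 1069).
Scan 1004·236^i mod 1069 for i = 0, 1, …:
  i=0: 1004   i=1: 695   i=2: 463
Match at i=2, j=3: a = 2·10 + 3 = 23.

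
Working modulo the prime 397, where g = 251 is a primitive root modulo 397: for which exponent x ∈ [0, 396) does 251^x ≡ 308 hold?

323

Baby-step giant-step with m = ceil(sqrt(396)) = 20.
Baby table (251^j mod 397 for j=0..19):
  0:1  1:251  2:275  3:344  4:195  5:114  6:30  7:384
  8:310  9:395  10:292  11:244  12:106  13:7  14:169  15:337
  16:26  17:174  18:4  19:210
Giant step factor: 251^(-20) ≡ 349 (mod 397).
Scan 308·349^i mod 397 for i = 0, 1, …:
  i=0: 308   i=1: 302   i=2: 193   i=3: 264
  i=4: 32   i=5: 52   i=6: 283   i=7: 311
  i=8: 158   i=9: 356     …   i=15: 59
  i=16: 344
Match at i=16, j=3: x = 16·20 + 3 = 323.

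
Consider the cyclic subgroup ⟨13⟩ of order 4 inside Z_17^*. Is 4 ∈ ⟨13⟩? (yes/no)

yes

4 ∈ ⟨13⟩ iff 4^4 ≡ 1 (mod 17), since |⟨13⟩| = 4.
4^4 mod 17 = 1.
Since 1 = 1, 4 lies in the subgroup.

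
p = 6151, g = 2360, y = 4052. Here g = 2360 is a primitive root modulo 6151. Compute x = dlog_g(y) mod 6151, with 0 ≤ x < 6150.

Baby-step giant-step with m = ceil(sqrt(6150)) = 79.
Baby table (2360^j mod 6151 for j=0..78):
  0:1  1:2360  2:2945  3:5721  4:115  5:756  6:370  7:5909
  8:923  9:826  10:5644  11:2925  12:1578  13:2725  14:3205  15:4221
  16:3091  17:5825  18:5666  19:5637  20:4858  21:5567  22:5735  23:2400
  24:5080  25:501  26:1368  27:5356  28:6006  29:2256  30:3545  31:840
  32:1778  33:1098  34:1709  35:4335  36:1487  37:3250  38:5854  39:294
  40:4928  41:4690  42:2751  43:3055  44:828  45:4213  46:2664  47:718
  48:2955  49:4717  50:4961  51:2607  52:1520  53:1167  54:4623  55:4557
  56:2572  57:5034  58:2659  59:1220  60:532  61:716  62:4386  63:4978
  64:5821  65:2377  66:8  67:427  68:5107  69:2711  70:920  71:6048
  72:2960  73:4215  74:1233  75:457  76:2095  77:4947  78:322
Giant step factor: 2360^(-79) ≡ 691 (mod 6151).
Scan 4052·691^i mod 6151 for i = 0, 1, …:
  i=0: 4052   i=1: 1227   i=2: 5170   i=3: 4890
  i=4: 2091   i=5: 5547   i=6: 904   i=7: 3413
  i=8: 2550   i=9: 2864     …   i=35: 3925
  i=36: 5735
Match at i=36, j=22: x = 36·79 + 22 = 2866.

2866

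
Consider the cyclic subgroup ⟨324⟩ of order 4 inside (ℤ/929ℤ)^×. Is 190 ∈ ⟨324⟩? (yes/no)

190 ∈ ⟨324⟩ iff 190^4 ≡ 1 (mod 929), since |⟨324⟩| = 4.
190^4 mod 929 = 439.
Since 439 ≠ 1, 190 does not lie in the subgroup.

no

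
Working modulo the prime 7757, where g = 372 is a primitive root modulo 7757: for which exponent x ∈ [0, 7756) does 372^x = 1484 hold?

5571

Baby-step giant-step with m = ceil(sqrt(7756)) = 89.
Baby table (372^j mod 7757 for j=0..88):
  0:1  1:372  2:6515  3:3396  4:6678  5:1976  6:5914  7:4777
  8:691  9:1071  10:2805  11:4022  12:6840  13:184  14:6392  15:4182
  16:4304  17:3146  18:6762  19:2196  20:2427  21:3032  22:3139  23:4158
  24:3133  25:1926  26:2828  27:4821  28:1545  29:722  30:4846  31:3088
  32:700  33:4419  34:7141  35:3558  36:4886  37:2454  38:5319  39:633
  40:2766  41:5028  42:979  43:7366  44:1931  45:4688  46:6368  47:3011
  48:3084  49:6969  50:1630  51:1314  52:117  53:4739  54:2069  55:1725
  56:5626  57:6239  58:1565  59:405  60:3277  61:1195  62:2391  63:5154
  64:1309  65:6014  66:3192  67:603  68:7120  69:3503  70:7697  71:951
  72:4707  73:5679  74:2684  75:5552  76:1982  77:389  78:5082  79:5553
  80:2354  81:6904  82:721  83:4474  84:4330  85:5061  86:5498  87:5165
  88:5401
Giant step factor: 372^(-89) ≡ 427 (mod 7757).
Scan 1484·427^i mod 7757 for i = 0, 1, …:
  i=0: 1484   i=1: 5351   i=2: 4319   i=3: 5804
  i=4: 3825   i=5: 4305   i=6: 7583   i=7: 3272
  i=8: 884   i=9: 5132     …   i=61: 4589
  i=62: 4739
Match at i=62, j=53: x = 62·89 + 53 = 5571.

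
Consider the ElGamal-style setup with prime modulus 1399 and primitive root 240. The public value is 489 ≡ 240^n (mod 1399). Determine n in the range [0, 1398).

102

Baby-step giant-step with m = ceil(sqrt(1398)) = 38.
Baby table (240^j mod 1399 for j=0..37):
  0:1  1:240  2:241  3:481  4:722  5:1203  6:526  7:330
  8:856  9:1186  10:643  11:430  12:1073  13:104  14:1177  15:1281
  16:1059  17:941  18:601  19:143  20:744  21:887  22:232  23:1119
  24:1351  25:1071  26:1023  27:695  28:319  29:1014  30:1333  31:948
  32:882  33:431  34:1313  35:345  36:259  37:604
Giant step factor: 240^(-38) ≡ 415 (mod 1399).
Scan 489·415^i mod 1399 for i = 0, 1, …:
  i=0: 489   i=1: 80   i=2: 1023
Match at i=2, j=26: n = 2·38 + 26 = 102.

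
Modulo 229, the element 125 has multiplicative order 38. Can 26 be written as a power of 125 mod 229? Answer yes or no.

26 ∈ ⟨125⟩ iff 26^38 ≡ 1 (mod 229), since |⟨125⟩| = 38.
26^38 mod 229 = 1.
Since 1 = 1, 26 lies in the subgroup.

yes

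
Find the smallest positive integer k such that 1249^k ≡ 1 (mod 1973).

1972

The order of 1249 must divide p − 1 = 1972 = 2^2 · 17 · 29.
Divisors: 1, 2, 4, 17, 29, 34, 58, 68, 116, 493, 986, 1972.
Check each in increasing order: 1249^1 ≡ 1249;  1249^2 ≡ 1331;  1249^4 ≡ 1780;  1249^17 ≡ 522;  1249^29 ≡ 1652;  1249^34 ≡ 210;  1249^58 ≡ 445;  1249^68 ≡ 694;  1249^116 ≡ 725;  1249^493 ≡ 259;  1249^986 ≡ 1972;  1249^1972 ≡ 1.
Smallest exponent giving 1 is 1972.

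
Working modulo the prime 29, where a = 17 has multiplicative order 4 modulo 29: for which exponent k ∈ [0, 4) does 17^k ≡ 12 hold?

Successive powers of 17 modulo 29:
  17^0=1  17^1=17  17^2=28  17^3=12
So 17^3 ≡ 12 (mod 29), giving k = 3.

3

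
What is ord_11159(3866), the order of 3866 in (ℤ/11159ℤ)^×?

The order of 3866 must divide p − 1 = 11158 = 2 · 7 · 797.
Divisors: 1, 2, 7, 14, 797, 1594, 5579, 11158.
Check each in increasing order: 3866^1 ≡ 3866;  3866^2 ≡ 4055;  3866^7 ≡ 8669;  3866^14 ≡ 6855;  3866^797 ≡ 1522;  3866^1594 ≡ 6571;  3866^5579 ≡ 1.
Smallest exponent giving 1 is 5579.

5579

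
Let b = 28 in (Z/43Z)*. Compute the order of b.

42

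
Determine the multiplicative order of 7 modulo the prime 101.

The order of 7 must divide p − 1 = 100 = 2^2 · 5^2.
Divisors: 1, 2, 4, 5, 10, 20, 25, 50, 100.
Check each in increasing order: 7^1 ≡ 7;  7^2 ≡ 49;  7^4 ≡ 78;  7^5 ≡ 41;  7^10 ≡ 65;  7^20 ≡ 84;  7^25 ≡ 10;  7^50 ≡ 100;  7^100 ≡ 1.
Smallest exponent giving 1 is 100.

100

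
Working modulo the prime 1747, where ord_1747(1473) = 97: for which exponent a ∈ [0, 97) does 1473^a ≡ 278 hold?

Successive powers of 1473 modulo 1747:
  1473^0=1  1473^1=1473  1473^2=1702  1473^3=101  1473^4=278
So 1473^4 ≡ 278 (mod 1747), giving a = 4.

4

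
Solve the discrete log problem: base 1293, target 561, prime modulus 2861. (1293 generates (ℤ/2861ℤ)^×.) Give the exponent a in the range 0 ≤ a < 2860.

688

Baby-step giant-step with m = ceil(sqrt(2860)) = 54.
Baby table (1293^j mod 2861 for j=0..53):
  0:1  1:1293  2:1025  3:682  4:638  5:966  6:1642  7:244
  8:782  9:1193  10:470  11:1178  12:1102  13:108  14:2316  15:1982
  16:2131  17:240  18:1332  19:2815  20:603  21:1487  22:99  23:2123
  24:1340  25:1715  26:220  27:1221  28:2342  29:1268  30:171  31:806
  32:754  33:2182  34:380  35:2109  36:404  37:1670  38:2116  39:872
  40:262  41:1168  42:2477  43:1302  44:1218  45:1324  46:1054  47:986
  48:1753  49:717  50:117  51:2509  52:2624  53:2547
Giant step factor: 1293^(-54) ≡ 2850 (mod 2861).
Scan 561·2850^i mod 2861 for i = 0, 1, …:
  i=0: 561   i=1: 2412   i=2: 2078   i=3: 30
  i=4: 2531   i=5: 769   i=6: 124   i=7: 1497
  i=8: 699   i=9: 894   i=10: 1610   i=11: 2317
  i=12: 262
Match at i=12, j=40: a = 12·54 + 40 = 688.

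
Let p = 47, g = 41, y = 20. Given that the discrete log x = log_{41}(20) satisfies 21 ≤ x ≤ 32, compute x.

Compute 41^21 mod 47 = 30, then multiply by 41 repeatedly:
  41^21=30  41^22=8  41^23=46  41^24=6  41^25=11
  41^26=28  41^27=20
Found 20 at exponent 27.

27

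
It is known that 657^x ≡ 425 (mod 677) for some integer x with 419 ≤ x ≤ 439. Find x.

437

Compute 657^419 mod 677 = 39, then multiply by 657 repeatedly:
  657^419=39  657^420=574  657^421=29  657^422=97  657^423=91
  657^424=211  657^425=519  657^426=452  657^427=438  657^428=41
  657^429=534  657^430=152  657^431=345  657^432=547  657^433=569
  657^434=129  657^435=128  657^436=148  657^437=425
Found 425 at exponent 437.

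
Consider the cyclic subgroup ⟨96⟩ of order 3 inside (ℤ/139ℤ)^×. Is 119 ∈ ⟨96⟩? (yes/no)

no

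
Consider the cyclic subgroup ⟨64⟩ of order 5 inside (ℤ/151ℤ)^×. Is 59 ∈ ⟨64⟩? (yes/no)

yes

⟨64⟩ has order 5; its elements mod 151 are {1, 8, 19, 59, 64}.
59 is in this set.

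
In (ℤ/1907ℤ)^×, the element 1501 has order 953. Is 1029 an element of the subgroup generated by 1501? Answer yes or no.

1029 ∈ ⟨1501⟩ iff 1029^953 ≡ 1 (mod 1907), since |⟨1501⟩| = 953.
1029^953 mod 1907 = 1.
Since 1 = 1, 1029 lies in the subgroup.

yes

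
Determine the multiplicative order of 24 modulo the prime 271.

90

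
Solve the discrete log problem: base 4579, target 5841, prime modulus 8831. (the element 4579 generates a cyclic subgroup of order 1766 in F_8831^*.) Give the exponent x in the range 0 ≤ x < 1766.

279

Baby-step giant-step with m = ceil(sqrt(1766)) = 43.
Baby table (4579^j mod 8831 for j=0..42):
  0:1  1:4579  2:2447  3:7105  4:391  5:6527  6:3029  7:5121
  8:2754  9:8729  10:985  11:6505  12:8263  13:4273  14:5402  15:127
  16:7518  17:1684  18:1573  19:5502  20:7646  21:4950  22:5704  23:5349
  24:4708  25:1461  26:4852  27:7343  28:3980  29:6067  30:7298  31:1038
  32:1924  33:5489  34:1105  35:8463  36:1649  37:266  38:8167  39:6239
  40:96  41:6865  42:5306
Giant step factor: 4579^(-43) ≡ 8350 (mod 8831).
Scan 5841·8350^i mod 8831 for i = 0, 1, …:
  i=0: 5841   i=1: 7568   i=2: 6995   i=3: 16
  i=4: 1135   i=5: 1587   i=6: 4950
Match at i=6, j=21: x = 6·43 + 21 = 279.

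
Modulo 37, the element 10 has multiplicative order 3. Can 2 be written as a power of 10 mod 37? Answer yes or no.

no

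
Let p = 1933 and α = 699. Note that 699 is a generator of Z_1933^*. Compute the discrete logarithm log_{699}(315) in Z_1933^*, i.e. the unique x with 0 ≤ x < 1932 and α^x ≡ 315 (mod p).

67

Baby-step giant-step with m = ceil(sqrt(1932)) = 44.
Baby table (699^j mod 1933 for j=0..43):
  0:1  1:699  2:1485  3:1927  4:1605  5:755  6:36  7:35
  8:1269  9:1717  10:1723  11:118  12:1296  13:1260  14:1225  15:1889
  16:172  17:382  18:264  19:901  20:1574  21:349  22:393  23:221
  24:1772  25:1508  26:607  27:966  28:617  29:224  30:3  31:164
  32:589  33:1915  34:949  35:332  36:108  37:105  38:1874  39:1285
  40:1303  41:354  42:22  43:1847
Giant step factor: 699^(-44) ≡ 1093 (mod 1933).
Scan 315·1093^i mod 1933 for i = 0, 1, …:
  i=0: 315   i=1: 221
Match at i=1, j=23: x = 1·44 + 23 = 67.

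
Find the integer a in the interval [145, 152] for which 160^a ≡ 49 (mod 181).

150

Compute 160^145 mod 181 = 61, then multiply by 160 repeatedly:
  160^145=61  160^146=167  160^147=113  160^148=161  160^149=58
  160^150=49
Found 49 at exponent 150.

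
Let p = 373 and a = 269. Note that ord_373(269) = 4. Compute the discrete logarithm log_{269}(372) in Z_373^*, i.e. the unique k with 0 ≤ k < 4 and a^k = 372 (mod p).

2

Successive powers of 269 modulo 373:
  269^0=1  269^1=269  269^2=372
So 269^2 ≡ 372 (mod 373), giving k = 2.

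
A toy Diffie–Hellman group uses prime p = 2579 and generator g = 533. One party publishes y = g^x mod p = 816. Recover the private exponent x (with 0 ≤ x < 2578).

Baby-step giant-step with m = ceil(sqrt(2578)) = 51.
Baby table (533^j mod 2579 for j=0..50):
  0:1  1:533  2:399  3:1189  4:1882  5:2454  6:429  7:1705
  8:957  9:2018  10:151  11:534  12:932  13:1588  14:492  15:1757
  16:304  17:2134  18:83  19:396  20:2169  21:685  22:1466  23:2520
  24:2080  25:2249  26:2061  27:2438  28:2217  29:479  30:2565  31:275
  32:2151  33:1407  34:2021  35:1750  36:1731  37:1920  38:2076  39:117
  40:465  41:261  42:2426  43:979  44:849  45:1192  46:902  47:1072
  48:1417  49:2193  50:582
Giant step factor: 533^(-51) ≡ 984 (mod 2579).
Scan 816·984^i mod 2579 for i = 0, 1, …:
  i=0: 816   i=1: 875   i=2: 2193
Match at i=2, j=49: x = 2·51 + 49 = 151.

151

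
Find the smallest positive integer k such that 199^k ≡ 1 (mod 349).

The order of 199 must divide p − 1 = 348 = 2^2 · 3 · 29.
Divisors: 1, 2, 3, 4, 6, 12, 29, 58, 87, 116, 174, 348.
Check each in increasing order: 199^1 ≡ 199;  199^2 ≡ 164;  199^3 ≡ 179;  199^4 ≡ 23;  199^6 ≡ 282;  199^12 ≡ 301;  199^29 ≡ 24;  199^58 ≡ 227;  199^87 ≡ 213;  199^116 ≡ 226;  199^174 ≡ 348;  199^348 ≡ 1.
Smallest exponent giving 1 is 348.

348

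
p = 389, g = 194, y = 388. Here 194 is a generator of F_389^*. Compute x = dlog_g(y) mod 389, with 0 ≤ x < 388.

194

Baby-step giant-step with m = ceil(sqrt(388)) = 20.
Baby table (194^j mod 389 for j=0..19):
  0:1  1:194  2:292  3:243  4:73  5:158  6:310  7:234
  8:272  9:253  10:68  11:355  12:17  13:186  14:296  15:241
  16:74  17:352  18:213  19:88
Giant step factor: 194^(-20) ≡ 221 (mod 389).
Scan 388·221^i mod 389 for i = 0, 1, …:
  i=0: 388   i=1: 168   i=2: 173   i=3: 111
  i=4: 24   i=5: 247   i=6: 127   i=7: 59
  i=8: 202   i=9: 296
Match at i=9, j=14: x = 9·20 + 14 = 194.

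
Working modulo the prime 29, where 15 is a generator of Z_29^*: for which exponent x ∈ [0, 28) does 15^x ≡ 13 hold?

Successive powers of 15 modulo 29:
  15^0=1  15^1=15  15^2=22  15^3=11  15^4=20  15^5=10
  15^6=5  15^7=17  15^8=23  15^9=26  15^10=13
So 15^10 ≡ 13 (mod 29), giving x = 10.

10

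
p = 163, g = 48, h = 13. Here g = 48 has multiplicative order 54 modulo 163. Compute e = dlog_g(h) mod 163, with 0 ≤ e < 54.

19

Successive powers of 48 modulo 163:
  48^0=1  48^1=48  48^2=22  48^3=78  48^4=158  48^5=86
  48^6=53  48^7=99  48^8=25  48^9=59  48^10=61  48^11=157
  48^12=38  48^13=31  48^14=21  48^15=30  48^16=136  48^17=8
  48^18=58  48^19=13
So 48^19 ≡ 13 (mod 163), giving e = 19.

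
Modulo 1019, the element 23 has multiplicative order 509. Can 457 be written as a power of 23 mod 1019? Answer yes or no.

457 ∈ ⟨23⟩ iff 457^509 ≡ 1 (mod 1019), since |⟨23⟩| = 509.
457^509 mod 1019 = 1018.
Since 1018 ≠ 1, 457 does not lie in the subgroup.

no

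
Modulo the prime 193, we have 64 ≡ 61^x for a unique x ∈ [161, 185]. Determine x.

180

Compute 61^161 mod 193 = 167, then multiply by 61 repeatedly:
  61^161=167  61^162=151  61^163=140  61^164=48  61^165=33
  61^166=83  61^167=45  61^168=43  61^169=114  61^170=6
  61^171=173  61^172=131  61^173=78  61^174=126  61^175=159
  61^176=49  61^177=94  61^178=137  61^179=58  61^180=64
Found 64 at exponent 180.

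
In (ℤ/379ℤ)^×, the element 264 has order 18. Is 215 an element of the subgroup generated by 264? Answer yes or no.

no

⟨264⟩ has order 18; its elements mod 379 are {1, 40, 51, 52, 84, 115, 145, 180, 185, 194, 199, 234, 264, 295, 327, 328, 339, 378}.
215 is not in this set.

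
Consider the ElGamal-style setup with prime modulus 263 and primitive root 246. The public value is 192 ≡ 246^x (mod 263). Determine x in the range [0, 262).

24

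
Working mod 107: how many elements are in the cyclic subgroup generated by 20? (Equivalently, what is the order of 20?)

106

The order of 20 must divide p − 1 = 106 = 2 · 53.
Divisors: 1, 2, 53, 106.
Check each in increasing order: 20^1 ≡ 20;  20^2 ≡ 79;  20^53 ≡ 106;  20^106 ≡ 1.
Smallest exponent giving 1 is 106.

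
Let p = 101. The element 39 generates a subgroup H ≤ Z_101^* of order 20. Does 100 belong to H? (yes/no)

⟨39⟩ has order 20; its elements mod 101 are {1, 6, 10, 14, 17, 32, 36, 39, 41, 44, 57, 60, 62, 65, 69, 84, 87, 91, 95, 100}.
100 is in this set.

yes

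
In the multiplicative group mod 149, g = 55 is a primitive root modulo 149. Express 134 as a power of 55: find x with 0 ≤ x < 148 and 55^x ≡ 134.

Baby-step giant-step with m = ceil(sqrt(148)) = 13.
Baby table (55^j mod 149 for j=0..12):
  0:1  1:55  2:45  3:91  4:88  5:72  6:86  7:111
  8:145  9:78  10:118  11:83  12:95
Giant step factor: 55^(-13) ≡ 15 (mod 149).
Scan 134·15^i mod 149 for i = 0, 1, …:
  i=0: 134   i=1: 73   i=2: 52   i=3: 35
  i=4: 78
Match at i=4, j=9: x = 4·13 + 9 = 61.

61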